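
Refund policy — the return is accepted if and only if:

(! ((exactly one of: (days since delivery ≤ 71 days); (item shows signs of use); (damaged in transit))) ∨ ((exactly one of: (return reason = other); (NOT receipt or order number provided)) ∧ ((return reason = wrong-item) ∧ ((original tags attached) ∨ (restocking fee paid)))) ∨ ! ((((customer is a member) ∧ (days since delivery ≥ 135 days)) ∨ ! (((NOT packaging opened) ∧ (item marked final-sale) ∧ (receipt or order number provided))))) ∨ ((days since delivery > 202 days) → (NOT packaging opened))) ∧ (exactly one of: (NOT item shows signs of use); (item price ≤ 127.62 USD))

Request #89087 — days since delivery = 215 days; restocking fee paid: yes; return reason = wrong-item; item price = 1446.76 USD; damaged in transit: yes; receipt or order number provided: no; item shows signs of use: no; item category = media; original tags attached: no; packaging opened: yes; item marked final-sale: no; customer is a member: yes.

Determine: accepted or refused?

Accepted

Atomic conditions:
  days since delivery ≤ 71 days: 215 ≤ 71 is false
  item shows signs of use: no → false
  damaged in transit: yes → true
  return reason = other: wrong-item == other is false
  NOT receipt or order number provided: no → true
  return reason = wrong-item: wrong-item == wrong-item is true
  original tags attached: no → false
  restocking fee paid: yes → true
  customer is a member: yes → true
  days since delivery ≥ 135 days: 215 ≥ 135 is true
  NOT packaging opened: yes → false
  item marked final-sale: no → false
  receipt or order number provided: no → false
  days since delivery > 202 days: 215 > 202 is true
  NOT item shows signs of use: no → true
  item price ≤ 127.62 USD: 1446.76 ≤ 127.62 is false
Combine:
[1.1.1] exactly-one(false, false, true) = true
[1.1] NOT true = false
[1.2.1] exactly-one(false, true) = true
[1.2.2.2] false OR true = true
[1.2.2] true AND true = true
[1.2] true AND true = true
[1.3.1.1] true AND true = true
[1.3.1.2.1] false AND false AND false = false
[1.3.1.2] NOT false = true
[1.3.1] true OR true = true
[1.3] NOT true = false
[1.4] true → false = false
[1] false OR true OR false OR false = true
[2] exactly-one(true, false) = true
[root] true AND true = true
Overall: true → accepted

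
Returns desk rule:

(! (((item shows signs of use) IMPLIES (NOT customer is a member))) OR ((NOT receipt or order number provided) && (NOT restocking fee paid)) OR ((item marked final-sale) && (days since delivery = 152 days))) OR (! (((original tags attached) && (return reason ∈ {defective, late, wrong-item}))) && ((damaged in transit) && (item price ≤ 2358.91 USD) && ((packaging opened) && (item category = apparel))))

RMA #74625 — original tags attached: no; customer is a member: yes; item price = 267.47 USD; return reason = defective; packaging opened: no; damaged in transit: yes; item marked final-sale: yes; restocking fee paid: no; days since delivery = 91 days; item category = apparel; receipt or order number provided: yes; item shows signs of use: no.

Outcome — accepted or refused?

Atomic conditions:
  item shows signs of use: no → false
  NOT customer is a member: yes → false
  NOT receipt or order number provided: yes → false
  NOT restocking fee paid: no → true
  item marked final-sale: yes → true
  days since delivery = 152 days: 91 == 152 is false
  original tags attached: no → false
  return reason ∈ {defective, late, wrong-item}: defective is in the set → true
  damaged in transit: yes → true
  item price ≤ 2358.91 USD: 267.47 ≤ 2358.91 is true
  packaging opened: no → false
  item category = apparel: apparel == apparel is true
Combine:
[1.1.1] false → false (antecedent false ⇒ implication holds) = true
[1.1] NOT true = false
[1.2] false AND true = false
[1.3] true AND false = false
[1] false OR false OR false = false
[2.1.1] false AND true = false
[2.1] NOT false = true
[2.2.3] false AND true = false
[2.2] true AND true AND false = false
[2] true AND false = false
[root] false OR false = false
Overall: false → refused

Refused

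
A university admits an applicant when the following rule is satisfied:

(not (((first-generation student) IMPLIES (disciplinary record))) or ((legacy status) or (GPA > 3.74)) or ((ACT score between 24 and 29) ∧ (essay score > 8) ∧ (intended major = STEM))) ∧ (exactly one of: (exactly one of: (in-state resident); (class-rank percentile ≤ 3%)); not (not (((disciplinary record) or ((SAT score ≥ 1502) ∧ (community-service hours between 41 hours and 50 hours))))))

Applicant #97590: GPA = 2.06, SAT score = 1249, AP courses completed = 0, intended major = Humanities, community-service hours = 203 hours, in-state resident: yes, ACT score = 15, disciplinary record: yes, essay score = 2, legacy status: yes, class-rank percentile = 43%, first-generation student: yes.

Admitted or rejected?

Rejected

Atomic conditions:
  first-generation student: yes → true
  disciplinary record: yes → true
  legacy status: yes → true
  GPA > 3.74: 2.06 > 3.74 is false
  ACT score between 24 and 29: 15 in [24, 29] is false
  essay score > 8: 2 > 8 is false
  intended major = STEM: Humanities == STEM is false
  in-state resident: yes → true
  class-rank percentile ≤ 3%: 43 ≤ 3 is false
  SAT score ≥ 1502: 1249 ≥ 1502 is false
  community-service hours between 41 hours and 50 hours: 203 in [41, 50] is false
Combine:
[1.1.1] true → true = true
[1.1] NOT true = false
[1.2] true OR false = true
[1.3] false AND false AND false = false
[1] false OR true OR false = true
[2.1] exactly-one(true, false) = true
[2.2.1.1.2] false AND false = false
[2.2.1.1] true OR false = true
[2.2.1] NOT true = false
[2.2] NOT false = true
[2] exactly-one(true, true) = false
[root] true AND false = false
Overall: false → rejected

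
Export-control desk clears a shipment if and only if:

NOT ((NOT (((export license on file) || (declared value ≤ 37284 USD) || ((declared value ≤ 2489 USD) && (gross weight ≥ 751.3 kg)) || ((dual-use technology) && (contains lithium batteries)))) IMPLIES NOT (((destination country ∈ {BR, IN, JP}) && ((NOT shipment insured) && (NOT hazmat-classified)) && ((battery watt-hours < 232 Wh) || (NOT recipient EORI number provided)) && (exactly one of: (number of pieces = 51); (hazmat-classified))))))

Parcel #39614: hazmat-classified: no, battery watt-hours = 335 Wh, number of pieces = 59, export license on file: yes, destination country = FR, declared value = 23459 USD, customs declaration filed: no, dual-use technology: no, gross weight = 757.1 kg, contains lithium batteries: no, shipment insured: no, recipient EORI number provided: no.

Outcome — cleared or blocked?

Atomic conditions:
  export license on file: yes → true
  declared value ≤ 37284 USD: 23459 ≤ 37284 is true
  declared value ≤ 2489 USD: 23459 ≤ 2489 is false
  gross weight ≥ 751.3 kg: 757.1 ≥ 751.3 is true
  dual-use technology: no → false
  contains lithium batteries: no → false
  destination country ∈ {BR, IN, JP}: FR is not in the set → false
  NOT shipment insured: no → true
  NOT hazmat-classified: no → true
  battery watt-hours < 232 Wh: 335 < 232 is false
  NOT recipient EORI number provided: no → true
  number of pieces = 51: 59 == 51 is false
  hazmat-classified: no → false
Combine:
[1.1.1.3] false AND true = false
[1.1.1.4] false AND false = false
[1.1.1] true OR true OR false OR false = true
[1.1] NOT true = false
[1.2.1.2] true AND true = true
[1.2.1.3] false OR true = true
[1.2.1.4] exactly-one(false, false) = false
[1.2.1] false AND true AND true AND false = false
[1.2] NOT false = true
[1] false → true (antecedent false ⇒ implication holds) = true
[root] NOT true = false
Overall: false → blocked

Blocked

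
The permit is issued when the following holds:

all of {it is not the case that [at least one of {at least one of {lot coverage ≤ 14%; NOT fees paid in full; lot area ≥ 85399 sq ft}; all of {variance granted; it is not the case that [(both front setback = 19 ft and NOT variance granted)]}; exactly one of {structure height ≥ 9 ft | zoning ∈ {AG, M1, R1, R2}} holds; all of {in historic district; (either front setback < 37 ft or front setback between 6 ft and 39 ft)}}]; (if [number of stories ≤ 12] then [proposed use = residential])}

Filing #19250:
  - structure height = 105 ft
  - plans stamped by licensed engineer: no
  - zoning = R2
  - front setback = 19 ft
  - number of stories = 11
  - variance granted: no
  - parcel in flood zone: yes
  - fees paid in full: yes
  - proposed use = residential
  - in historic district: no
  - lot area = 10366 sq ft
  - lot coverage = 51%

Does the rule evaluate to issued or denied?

Issued

Atomic conditions:
  lot coverage ≤ 14%: 51 ≤ 14 is false
  NOT fees paid in full: yes → false
  lot area ≥ 85399 sq ft: 10366 ≥ 85399 is false
  variance granted: no → false
  front setback = 19 ft: 19 == 19 is true
  NOT variance granted: no → true
  structure height ≥ 9 ft: 105 ≥ 9 is true
  zoning ∈ {AG, M1, R1, R2}: R2 is in the set → true
  in historic district: no → false
  front setback < 37 ft: 19 < 37 is true
  front setback between 6 ft and 39 ft: 19 in [6, 39] is true
  number of stories ≤ 12: 11 ≤ 12 is true
  proposed use = residential: residential == residential is true
Combine:
[1.1.1] false OR false OR false = false
[1.1.2.2.1] true AND true = true
[1.1.2.2] NOT true = false
[1.1.2] false AND false = false
[1.1.3] exactly-one(true, true) = false
[1.1.4.2] true OR true = true
[1.1.4] false AND true = false
[1.1] false OR false OR false OR false = false
[1] NOT false = true
[2] true → true = true
[root] true AND true = true
Overall: true → issued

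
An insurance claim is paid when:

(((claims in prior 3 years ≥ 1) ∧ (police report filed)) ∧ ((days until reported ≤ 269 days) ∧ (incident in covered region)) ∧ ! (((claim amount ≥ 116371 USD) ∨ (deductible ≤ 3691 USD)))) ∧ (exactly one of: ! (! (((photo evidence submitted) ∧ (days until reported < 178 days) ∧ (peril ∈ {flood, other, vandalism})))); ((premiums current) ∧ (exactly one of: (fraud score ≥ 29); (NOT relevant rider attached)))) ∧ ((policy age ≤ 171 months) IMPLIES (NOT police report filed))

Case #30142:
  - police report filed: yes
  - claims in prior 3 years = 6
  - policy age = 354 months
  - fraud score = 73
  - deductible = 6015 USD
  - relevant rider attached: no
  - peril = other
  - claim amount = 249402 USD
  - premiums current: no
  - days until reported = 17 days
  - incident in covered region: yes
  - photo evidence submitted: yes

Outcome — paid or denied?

Atomic conditions:
  claims in prior 3 years ≥ 1: 6 ≥ 1 is true
  police report filed: yes → true
  days until reported ≤ 269 days: 17 ≤ 269 is true
  incident in covered region: yes → true
  claim amount ≥ 116371 USD: 249402 ≥ 116371 is true
  deductible ≤ 3691 USD: 6015 ≤ 3691 is false
  photo evidence submitted: yes → true
  days until reported < 178 days: 17 < 178 is true
  peril ∈ {flood, other, vandalism}: other is in the set → true
  premiums current: no → false
  fraud score ≥ 29: 73 ≥ 29 is true
  NOT relevant rider attached: no → true
  policy age ≤ 171 months: 354 ≤ 171 is false
  NOT police report filed: yes → false
Combine:
[1.1] true AND true = true
[1.2] true AND true = true
[1.3.1] true OR false = true
[1.3] NOT true = false
[1] true AND true AND false = false
[2.1.1.1] true AND true AND true = true
[2.1.1] NOT true = false
[2.1] NOT false = true
[2.2.2] exactly-one(true, true) = false
[2.2] false AND false = false
[2] exactly-one(true, false) = true
[3] false → false (antecedent false ⇒ implication holds) = true
[root] false AND true AND true = false
Overall: false → denied

Denied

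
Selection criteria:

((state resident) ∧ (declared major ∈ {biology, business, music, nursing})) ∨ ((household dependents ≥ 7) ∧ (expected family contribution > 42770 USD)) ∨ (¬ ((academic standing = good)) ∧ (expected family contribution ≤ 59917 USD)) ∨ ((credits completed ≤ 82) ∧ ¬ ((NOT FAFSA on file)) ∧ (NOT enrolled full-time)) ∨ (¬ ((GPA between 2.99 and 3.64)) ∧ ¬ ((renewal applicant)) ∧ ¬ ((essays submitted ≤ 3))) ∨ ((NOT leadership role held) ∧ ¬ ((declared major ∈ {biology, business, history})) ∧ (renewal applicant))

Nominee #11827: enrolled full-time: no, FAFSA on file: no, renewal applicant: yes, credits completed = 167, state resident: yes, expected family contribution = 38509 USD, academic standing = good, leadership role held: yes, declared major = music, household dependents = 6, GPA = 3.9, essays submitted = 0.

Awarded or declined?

Atomic conditions:
  state resident: yes → true
  declared major ∈ {biology, business, music, nursing}: music is in the set → true
  household dependents ≥ 7: 6 ≥ 7 is false
  expected family contribution > 42770 USD: 38509 > 42770 is false
  academic standing = good: good == good is true
  expected family contribution ≤ 59917 USD: 38509 ≤ 59917 is true
  credits completed ≤ 82: 167 ≤ 82 is false
  NOT FAFSA on file: no → true
  NOT enrolled full-time: no → true
  GPA between 2.99 and 3.64: 3.9 in [2.99, 3.64] is false
  renewal applicant: yes → true
  essays submitted ≤ 3: 0 ≤ 3 is true
  NOT leadership role held: yes → false
  declared major ∈ {biology, business, history}: music is not in the set → false
Combine:
[1] true AND true = true
[2] false AND false = false
[3.1] NOT true = false
[3] false AND true = false
[4.2] NOT true = false
[4] false AND false AND true = false
[5.1] NOT false = true
[5.2] NOT true = false
[5.3] NOT true = false
[5] true AND false AND false = false
[6.2] NOT false = true
[6] false AND true AND true = false
[root] true OR false OR false OR false OR false OR false = true
Overall: true → awarded

Awarded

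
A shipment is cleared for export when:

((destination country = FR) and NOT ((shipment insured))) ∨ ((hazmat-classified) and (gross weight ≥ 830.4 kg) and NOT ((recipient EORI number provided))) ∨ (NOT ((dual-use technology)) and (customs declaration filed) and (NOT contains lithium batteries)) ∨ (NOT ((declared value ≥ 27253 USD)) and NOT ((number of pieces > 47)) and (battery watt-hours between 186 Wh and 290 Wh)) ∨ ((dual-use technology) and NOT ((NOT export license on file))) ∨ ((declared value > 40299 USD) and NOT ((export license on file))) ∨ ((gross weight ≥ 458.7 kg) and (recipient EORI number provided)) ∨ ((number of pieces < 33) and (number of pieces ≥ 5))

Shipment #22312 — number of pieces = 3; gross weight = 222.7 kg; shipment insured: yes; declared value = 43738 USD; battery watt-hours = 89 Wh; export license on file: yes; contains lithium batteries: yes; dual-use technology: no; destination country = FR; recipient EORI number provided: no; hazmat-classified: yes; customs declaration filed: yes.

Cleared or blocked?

Atomic conditions:
  destination country = FR: FR == FR is true
  shipment insured: yes → true
  hazmat-classified: yes → true
  gross weight ≥ 830.4 kg: 222.7 ≥ 830.4 is false
  recipient EORI number provided: no → false
  dual-use technology: no → false
  customs declaration filed: yes → true
  NOT contains lithium batteries: yes → false
  declared value ≥ 27253 USD: 43738 ≥ 27253 is true
  number of pieces > 47: 3 > 47 is false
  battery watt-hours between 186 Wh and 290 Wh: 89 in [186, 290] is false
  NOT export license on file: yes → false
  declared value > 40299 USD: 43738 > 40299 is true
  export license on file: yes → true
  gross weight ≥ 458.7 kg: 222.7 ≥ 458.7 is false
  number of pieces < 33: 3 < 33 is true
  number of pieces ≥ 5: 3 ≥ 5 is false
Combine:
[1.2] NOT true = false
[1] true AND false = false
[2.3] NOT false = true
[2] true AND false AND true = false
[3.1] NOT false = true
[3] true AND true AND false = false
[4.1] NOT true = false
[4.2] NOT false = true
[4] false AND true AND false = false
[5.2] NOT false = true
[5] false AND true = false
[6.2] NOT true = false
[6] true AND false = false
[7] false AND false = false
[8] true AND false = false
[root] false OR false OR false OR false OR false OR false OR false OR false = false
Overall: false → blocked

Blocked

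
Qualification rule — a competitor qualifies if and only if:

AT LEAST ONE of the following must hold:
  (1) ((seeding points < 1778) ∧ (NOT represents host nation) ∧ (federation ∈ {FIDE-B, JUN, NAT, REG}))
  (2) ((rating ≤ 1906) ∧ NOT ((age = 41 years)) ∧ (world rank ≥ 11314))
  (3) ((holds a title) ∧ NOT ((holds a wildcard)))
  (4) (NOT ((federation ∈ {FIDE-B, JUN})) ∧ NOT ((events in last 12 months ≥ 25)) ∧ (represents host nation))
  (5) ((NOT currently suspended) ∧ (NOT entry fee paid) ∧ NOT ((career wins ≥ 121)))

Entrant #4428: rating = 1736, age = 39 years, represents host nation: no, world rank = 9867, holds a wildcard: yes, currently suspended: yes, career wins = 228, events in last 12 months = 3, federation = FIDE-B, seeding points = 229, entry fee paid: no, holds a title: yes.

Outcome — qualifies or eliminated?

Atomic conditions:
  seeding points < 1778: 229 < 1778 is true
  NOT represents host nation: no → true
  federation ∈ {FIDE-B, JUN, NAT, REG}: FIDE-B is in the set → true
  rating ≤ 1906: 1736 ≤ 1906 is true
  age = 41 years: 39 == 41 is false
  world rank ≥ 11314: 9867 ≥ 11314 is false
  holds a title: yes → true
  holds a wildcard: yes → true
  federation ∈ {FIDE-B, JUN}: FIDE-B is in the set → true
  events in last 12 months ≥ 25: 3 ≥ 25 is false
  represents host nation: no → false
  NOT currently suspended: yes → false
  NOT entry fee paid: no → true
  career wins ≥ 121: 228 ≥ 121 is true
Combine:
[1] true AND true AND true = true
[2.2] NOT false = true
[2] true AND true AND false = false
[3.2] NOT true = false
[3] true AND false = false
[4.1] NOT true = false
[4.2] NOT false = true
[4] false AND true AND false = false
[5.3] NOT true = false
[5] false AND true AND false = false
[root] true OR false OR false OR false OR false = true
Overall: true → qualifies

Qualifies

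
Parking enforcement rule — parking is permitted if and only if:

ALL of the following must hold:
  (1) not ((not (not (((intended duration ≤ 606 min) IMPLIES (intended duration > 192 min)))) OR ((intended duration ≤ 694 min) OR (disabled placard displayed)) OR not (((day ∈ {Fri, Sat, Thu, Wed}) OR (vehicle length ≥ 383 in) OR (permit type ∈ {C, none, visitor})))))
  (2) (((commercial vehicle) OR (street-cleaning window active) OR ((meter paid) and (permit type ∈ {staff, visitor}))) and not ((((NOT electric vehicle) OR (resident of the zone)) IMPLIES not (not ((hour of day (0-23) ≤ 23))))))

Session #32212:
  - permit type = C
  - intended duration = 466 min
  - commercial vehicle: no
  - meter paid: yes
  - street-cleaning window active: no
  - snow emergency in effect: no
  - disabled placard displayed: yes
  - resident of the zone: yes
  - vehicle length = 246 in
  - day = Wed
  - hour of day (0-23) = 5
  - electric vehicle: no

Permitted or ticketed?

Ticketed

Atomic conditions:
  intended duration ≤ 606 min: 466 ≤ 606 is true
  intended duration > 192 min: 466 > 192 is true
  intended duration ≤ 694 min: 466 ≤ 694 is true
  disabled placard displayed: yes → true
  day ∈ {Fri, Sat, Thu, Wed}: Wed is in the set → true
  vehicle length ≥ 383 in: 246 ≥ 383 is false
  permit type ∈ {C, none, visitor}: C is in the set → true
  commercial vehicle: no → false
  street-cleaning window active: no → false
  meter paid: yes → true
  permit type ∈ {staff, visitor}: C is not in the set → false
  NOT electric vehicle: no → true
  resident of the zone: yes → true
  hour of day (0-23) ≤ 23: 5 ≤ 23 is true
Combine:
[1.1.1.1.1] true → true = true
[1.1.1.1] NOT true = false
[1.1.1] NOT false = true
[1.1.2] true OR true = true
[1.1.3.1] true OR false OR true = true
[1.1.3] NOT true = false
[1.1] true OR true OR false = true
[1] NOT true = false
[2.1.3] true AND false = false
[2.1] false OR false OR false = false
[2.2.1.1] true OR true = true
[2.2.1.2.1] NOT true = false
[2.2.1.2] NOT false = true
[2.2.1] true → true = true
[2.2] NOT true = false
[2] false AND false = false
[root] false AND false = false
Overall: false → ticketed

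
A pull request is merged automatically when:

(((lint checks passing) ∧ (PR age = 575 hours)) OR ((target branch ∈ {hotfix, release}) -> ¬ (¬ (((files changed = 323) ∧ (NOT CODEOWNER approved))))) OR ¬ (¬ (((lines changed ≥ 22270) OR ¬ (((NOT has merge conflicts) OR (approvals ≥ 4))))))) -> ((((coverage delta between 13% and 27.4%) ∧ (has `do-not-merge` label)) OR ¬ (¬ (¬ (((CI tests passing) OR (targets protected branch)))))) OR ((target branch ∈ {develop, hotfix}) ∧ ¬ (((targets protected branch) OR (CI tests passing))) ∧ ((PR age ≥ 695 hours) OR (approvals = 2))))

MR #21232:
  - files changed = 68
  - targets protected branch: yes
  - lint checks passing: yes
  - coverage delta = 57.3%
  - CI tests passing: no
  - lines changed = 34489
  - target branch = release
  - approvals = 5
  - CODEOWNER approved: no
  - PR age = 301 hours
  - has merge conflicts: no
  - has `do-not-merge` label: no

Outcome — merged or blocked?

Blocked

Atomic conditions:
  lint checks passing: yes → true
  PR age = 575 hours: 301 == 575 is false
  target branch ∈ {hotfix, release}: release is in the set → true
  files changed = 323: 68 == 323 is false
  NOT CODEOWNER approved: no → true
  lines changed ≥ 22270: 34489 ≥ 22270 is true
  NOT has merge conflicts: no → true
  approvals ≥ 4: 5 ≥ 4 is true
  coverage delta between 13% and 27.4%: 57.3 in [13, 27.4] is false
  has `do-not-merge` label: no → false
  CI tests passing: no → false
  targets protected branch: yes → true
  target branch ∈ {develop, hotfix}: release is not in the set → false
  PR age ≥ 695 hours: 301 ≥ 695 is false
  approvals = 2: 5 == 2 is false
Combine:
[1.1] true AND false = false
[1.2.2.1.1] false AND true = false
[1.2.2.1] NOT false = true
[1.2.2] NOT true = false
[1.2] true → false = false
[1.3.1.1.2.1] true OR true = true
[1.3.1.1.2] NOT true = false
[1.3.1.1] true OR false = true
[1.3.1] NOT true = false
[1.3] NOT false = true
[1] false OR false OR true = true
[2.1.1] false AND false = false
[2.1.2.1.1.1] false OR true = true
[2.1.2.1.1] NOT true = false
[2.1.2.1] NOT false = true
[2.1.2] NOT true = false
[2.1] false OR false = false
[2.2.2.1] true OR false = true
[2.2.2] NOT true = false
[2.2.3] false OR false = false
[2.2] false AND false AND false = false
[2] false OR false = false
[root] true → false = false
Overall: false → blocked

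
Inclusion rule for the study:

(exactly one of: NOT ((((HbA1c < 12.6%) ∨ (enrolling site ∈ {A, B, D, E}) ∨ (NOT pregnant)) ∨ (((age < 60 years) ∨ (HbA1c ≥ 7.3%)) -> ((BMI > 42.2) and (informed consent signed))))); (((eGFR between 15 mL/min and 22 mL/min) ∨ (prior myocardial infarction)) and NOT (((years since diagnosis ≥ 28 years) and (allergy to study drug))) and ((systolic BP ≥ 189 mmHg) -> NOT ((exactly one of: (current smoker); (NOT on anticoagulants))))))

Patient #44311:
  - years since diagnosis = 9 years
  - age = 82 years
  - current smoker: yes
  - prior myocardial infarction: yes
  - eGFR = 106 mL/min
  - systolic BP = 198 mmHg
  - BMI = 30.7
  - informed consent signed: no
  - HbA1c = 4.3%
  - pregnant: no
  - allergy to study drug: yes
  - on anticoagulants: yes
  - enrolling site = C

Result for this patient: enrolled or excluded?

Atomic conditions:
  HbA1c < 12.6%: 4.3 < 12.6 is true
  enrolling site ∈ {A, B, D, E}: C is not in the set → false
  NOT pregnant: no → true
  age < 60 years: 82 < 60 is false
  HbA1c ≥ 7.3%: 4.3 ≥ 7.3 is false
  BMI > 42.2: 30.7 > 42.2 is false
  informed consent signed: no → false
  eGFR between 15 mL/min and 22 mL/min: 106 in [15, 22] is false
  prior myocardial infarction: yes → true
  years since diagnosis ≥ 28 years: 9 ≥ 28 is false
  allergy to study drug: yes → true
  systolic BP ≥ 189 mmHg: 198 ≥ 189 is true
  current smoker: yes → true
  NOT on anticoagulants: yes → false
Combine:
[1.1.1] true OR false OR true = true
[1.1.2.1] false OR false = false
[1.1.2.2] false AND false = false
[1.1.2] false → false (antecedent false ⇒ implication holds) = true
[1.1] true OR true = true
[1] NOT true = false
[2.1] false OR true = true
[2.2.1] false AND true = false
[2.2] NOT false = true
[2.3.2.1] exactly-one(true, false) = true
[2.3.2] NOT true = false
[2.3] true → false = false
[2] true AND true AND false = false
[root] exactly-one(false, false) = false
Overall: false → excluded

Excluded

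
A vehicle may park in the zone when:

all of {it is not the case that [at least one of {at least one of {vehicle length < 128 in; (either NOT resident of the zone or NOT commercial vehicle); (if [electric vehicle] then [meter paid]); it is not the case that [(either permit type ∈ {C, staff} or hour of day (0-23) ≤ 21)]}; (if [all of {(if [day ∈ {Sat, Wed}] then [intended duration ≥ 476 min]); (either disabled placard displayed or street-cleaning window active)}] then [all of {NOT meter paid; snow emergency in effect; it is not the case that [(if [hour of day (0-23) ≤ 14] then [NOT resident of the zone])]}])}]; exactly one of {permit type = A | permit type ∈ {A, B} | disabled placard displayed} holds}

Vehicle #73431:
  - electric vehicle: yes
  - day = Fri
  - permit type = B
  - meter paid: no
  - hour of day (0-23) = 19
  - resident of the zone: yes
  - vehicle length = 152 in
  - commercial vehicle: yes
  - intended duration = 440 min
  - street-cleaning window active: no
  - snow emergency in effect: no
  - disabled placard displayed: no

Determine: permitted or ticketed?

Atomic conditions:
  vehicle length < 128 in: 152 < 128 is false
  NOT resident of the zone: yes → false
  NOT commercial vehicle: yes → false
  electric vehicle: yes → true
  meter paid: no → false
  permit type ∈ {C, staff}: B is not in the set → false
  hour of day (0-23) ≤ 21: 19 ≤ 21 is true
  day ∈ {Sat, Wed}: Fri is not in the set → false
  intended duration ≥ 476 min: 440 ≥ 476 is false
  disabled placard displayed: no → false
  street-cleaning window active: no → false
  NOT meter paid: no → true
  snow emergency in effect: no → false
  hour of day (0-23) ≤ 14: 19 ≤ 14 is false
  permit type = A: B == A is false
  permit type ∈ {A, B}: B is in the set → true
Combine:
[1.1.1.2] false OR false = false
[1.1.1.3] true → false = false
[1.1.1.4.1] false OR true = true
[1.1.1.4] NOT true = false
[1.1.1] false OR false OR false OR false = false
[1.1.2.1.1] false → false (antecedent false ⇒ implication holds) = true
[1.1.2.1.2] false OR false = false
[1.1.2.1] true AND false = false
[1.1.2.2.3.1] false → false (antecedent false ⇒ implication holds) = true
[1.1.2.2.3] NOT true = false
[1.1.2.2] true AND false AND false = false
[1.1.2] false → false (antecedent false ⇒ implication holds) = true
[1.1] false OR true = true
[1] NOT true = false
[2] exactly-one(false, true, false) = true
[root] false AND true = false
Overall: false → ticketed

Ticketed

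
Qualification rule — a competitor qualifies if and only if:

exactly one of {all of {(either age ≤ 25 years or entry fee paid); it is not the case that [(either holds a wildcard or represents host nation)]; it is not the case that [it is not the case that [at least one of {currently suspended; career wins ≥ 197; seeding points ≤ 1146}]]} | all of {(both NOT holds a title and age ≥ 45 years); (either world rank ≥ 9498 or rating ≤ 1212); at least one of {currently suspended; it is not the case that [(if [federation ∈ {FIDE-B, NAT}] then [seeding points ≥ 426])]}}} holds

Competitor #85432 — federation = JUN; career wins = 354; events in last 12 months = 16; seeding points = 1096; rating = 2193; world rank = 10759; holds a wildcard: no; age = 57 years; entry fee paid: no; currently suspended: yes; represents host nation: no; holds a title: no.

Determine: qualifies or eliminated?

Atomic conditions:
  age ≤ 25 years: 57 ≤ 25 is false
  entry fee paid: no → false
  holds a wildcard: no → false
  represents host nation: no → false
  currently suspended: yes → true
  career wins ≥ 197: 354 ≥ 197 is true
  seeding points ≤ 1146: 1096 ≤ 1146 is true
  NOT holds a title: no → true
  age ≥ 45 years: 57 ≥ 45 is true
  world rank ≥ 9498: 10759 ≥ 9498 is true
  rating ≤ 1212: 2193 ≤ 1212 is false
  federation ∈ {FIDE-B, NAT}: JUN is not in the set → false
  seeding points ≥ 426: 1096 ≥ 426 is true
Combine:
[1.1] false OR false = false
[1.2.1] false OR false = false
[1.2] NOT false = true
[1.3.1.1] true OR true OR true = true
[1.3.1] NOT true = false
[1.3] NOT false = true
[1] false AND true AND true = false
[2.1] true AND true = true
[2.2] true OR false = true
[2.3.2.1] false → true (antecedent false ⇒ implication holds) = true
[2.3.2] NOT true = false
[2.3] true OR false = true
[2] true AND true AND true = true
[root] exactly-one(false, true) = true
Overall: true → qualifies

Qualifies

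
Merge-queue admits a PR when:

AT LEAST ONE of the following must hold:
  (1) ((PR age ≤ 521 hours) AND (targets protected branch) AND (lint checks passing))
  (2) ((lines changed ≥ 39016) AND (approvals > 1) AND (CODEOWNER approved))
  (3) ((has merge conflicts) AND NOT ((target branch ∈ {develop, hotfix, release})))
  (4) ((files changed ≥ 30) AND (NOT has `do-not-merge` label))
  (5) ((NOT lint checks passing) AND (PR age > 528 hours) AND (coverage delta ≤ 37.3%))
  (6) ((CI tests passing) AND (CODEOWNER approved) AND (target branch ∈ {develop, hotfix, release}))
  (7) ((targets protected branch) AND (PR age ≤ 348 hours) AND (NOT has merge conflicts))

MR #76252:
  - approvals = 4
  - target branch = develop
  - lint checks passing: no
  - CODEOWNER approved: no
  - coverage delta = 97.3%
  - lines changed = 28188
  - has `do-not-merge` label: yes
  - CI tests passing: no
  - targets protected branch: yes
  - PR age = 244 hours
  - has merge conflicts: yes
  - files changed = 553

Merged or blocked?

Blocked

Atomic conditions:
  PR age ≤ 521 hours: 244 ≤ 521 is true
  targets protected branch: yes → true
  lint checks passing: no → false
  lines changed ≥ 39016: 28188 ≥ 39016 is false
  approvals > 1: 4 > 1 is true
  CODEOWNER approved: no → false
  has merge conflicts: yes → true
  target branch ∈ {develop, hotfix, release}: develop is in the set → true
  files changed ≥ 30: 553 ≥ 30 is true
  NOT has `do-not-merge` label: yes → false
  NOT lint checks passing: no → true
  PR age > 528 hours: 244 > 528 is false
  coverage delta ≤ 37.3%: 97.3 ≤ 37.3 is false
  CI tests passing: no → false
  PR age ≤ 348 hours: 244 ≤ 348 is true
  NOT has merge conflicts: yes → false
Combine:
[1] true AND true AND false = false
[2] false AND true AND false = false
[3.2] NOT true = false
[3] true AND false = false
[4] true AND false = false
[5] true AND false AND false = false
[6] false AND false AND true = false
[7] true AND true AND false = false
[root] false OR false OR false OR false OR false OR false OR false = false
Overall: false → blocked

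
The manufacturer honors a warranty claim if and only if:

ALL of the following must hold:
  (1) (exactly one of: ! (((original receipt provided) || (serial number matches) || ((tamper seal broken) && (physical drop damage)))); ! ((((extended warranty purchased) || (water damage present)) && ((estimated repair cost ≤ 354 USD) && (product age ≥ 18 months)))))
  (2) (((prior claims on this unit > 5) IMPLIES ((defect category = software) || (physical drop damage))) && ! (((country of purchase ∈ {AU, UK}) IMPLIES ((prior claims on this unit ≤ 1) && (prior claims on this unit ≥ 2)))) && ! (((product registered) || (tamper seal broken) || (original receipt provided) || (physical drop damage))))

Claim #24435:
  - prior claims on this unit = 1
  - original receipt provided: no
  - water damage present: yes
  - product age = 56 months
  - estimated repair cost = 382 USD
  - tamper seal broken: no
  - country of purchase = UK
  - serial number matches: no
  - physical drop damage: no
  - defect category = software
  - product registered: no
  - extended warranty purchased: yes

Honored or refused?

Refused

Atomic conditions:
  original receipt provided: no → false
  serial number matches: no → false
  tamper seal broken: no → false
  physical drop damage: no → false
  extended warranty purchased: yes → true
  water damage present: yes → true
  estimated repair cost ≤ 354 USD: 382 ≤ 354 is false
  product age ≥ 18 months: 56 ≥ 18 is true
  prior claims on this unit > 5: 1 > 5 is false
  defect category = software: software == software is true
  country of purchase ∈ {AU, UK}: UK is in the set → true
  prior claims on this unit ≤ 1: 1 ≤ 1 is true
  prior claims on this unit ≥ 2: 1 ≥ 2 is false
  product registered: no → false
Combine:
[1.1.1.3] false AND false = false
[1.1.1] false OR false OR false = false
[1.1] NOT false = true
[1.2.1.1] true OR true = true
[1.2.1.2] false AND true = false
[1.2.1] true AND false = false
[1.2] NOT false = true
[1] exactly-one(true, true) = false
[2.1.2] true OR false = true
[2.1] false → true (antecedent false ⇒ implication holds) = true
[2.2.1.2] true AND false = false
[2.2.1] true → false = false
[2.2] NOT false = true
[2.3.1] false OR false OR false OR false = false
[2.3] NOT false = true
[2] true AND true AND true = true
[root] false AND true = false
Overall: false → refused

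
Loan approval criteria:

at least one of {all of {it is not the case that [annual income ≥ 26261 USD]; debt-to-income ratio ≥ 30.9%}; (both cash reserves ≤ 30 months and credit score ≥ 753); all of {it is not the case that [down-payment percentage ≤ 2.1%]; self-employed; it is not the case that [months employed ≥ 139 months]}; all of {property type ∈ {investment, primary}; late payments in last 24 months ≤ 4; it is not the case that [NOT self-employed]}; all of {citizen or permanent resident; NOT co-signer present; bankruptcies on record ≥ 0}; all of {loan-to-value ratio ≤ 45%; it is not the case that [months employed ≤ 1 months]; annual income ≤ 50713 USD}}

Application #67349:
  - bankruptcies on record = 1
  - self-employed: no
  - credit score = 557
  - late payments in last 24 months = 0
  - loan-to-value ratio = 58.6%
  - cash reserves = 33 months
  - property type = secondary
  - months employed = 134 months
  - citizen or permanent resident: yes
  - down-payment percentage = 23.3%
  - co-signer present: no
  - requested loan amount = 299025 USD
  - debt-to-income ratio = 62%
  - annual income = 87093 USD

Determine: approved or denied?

Atomic conditions:
  annual income ≥ 26261 USD: 87093 ≥ 26261 is true
  debt-to-income ratio ≥ 30.9%: 62 ≥ 30.9 is true
  cash reserves ≤ 30 months: 33 ≤ 30 is false
  credit score ≥ 753: 557 ≥ 753 is false
  down-payment percentage ≤ 2.1%: 23.3 ≤ 2.1 is false
  self-employed: no → false
  months employed ≥ 139 months: 134 ≥ 139 is false
  property type ∈ {investment, primary}: secondary is not in the set → false
  late payments in last 24 months ≤ 4: 0 ≤ 4 is true
  NOT self-employed: no → true
  citizen or permanent resident: yes → true
  NOT co-signer present: no → true
  bankruptcies on record ≥ 0: 1 ≥ 0 is true
  loan-to-value ratio ≤ 45%: 58.6 ≤ 45 is false
  months employed ≤ 1 months: 134 ≤ 1 is false
  annual income ≤ 50713 USD: 87093 ≤ 50713 is false
Combine:
[1.1] NOT true = false
[1] false AND true = false
[2] false AND false = false
[3.1] NOT false = true
[3.3] NOT false = true
[3] true AND false AND true = false
[4.3] NOT true = false
[4] false AND true AND false = false
[5] true AND true AND true = true
[6.2] NOT false = true
[6] false AND true AND false = false
[root] false OR false OR false OR false OR true OR false = true
Overall: true → approved

Approved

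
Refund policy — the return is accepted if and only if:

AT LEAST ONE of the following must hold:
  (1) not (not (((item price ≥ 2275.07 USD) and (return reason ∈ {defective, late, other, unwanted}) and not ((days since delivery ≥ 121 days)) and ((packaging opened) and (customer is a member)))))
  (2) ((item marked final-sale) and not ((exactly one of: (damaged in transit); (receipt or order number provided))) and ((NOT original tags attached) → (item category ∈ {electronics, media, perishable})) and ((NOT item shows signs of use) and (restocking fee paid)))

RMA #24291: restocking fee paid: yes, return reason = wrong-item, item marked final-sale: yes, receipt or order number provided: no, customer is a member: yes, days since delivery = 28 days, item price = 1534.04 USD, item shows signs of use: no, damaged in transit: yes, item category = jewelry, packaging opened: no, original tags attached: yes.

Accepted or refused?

Refused

Atomic conditions:
  item price ≥ 2275.07 USD: 1534.04 ≥ 2275.07 is false
  return reason ∈ {defective, late, other, unwanted}: wrong-item is not in the set → false
  days since delivery ≥ 121 days: 28 ≥ 121 is false
  packaging opened: no → false
  customer is a member: yes → true
  item marked final-sale: yes → true
  damaged in transit: yes → true
  receipt or order number provided: no → false
  NOT original tags attached: yes → false
  item category ∈ {electronics, media, perishable}: jewelry is not in the set → false
  NOT item shows signs of use: no → true
  restocking fee paid: yes → true
Combine:
[1.1.1.3] NOT false = true
[1.1.1.4] false AND true = false
[1.1.1] false AND false AND true AND false = false
[1.1] NOT false = true
[1] NOT true = false
[2.2.1] exactly-one(true, false) = true
[2.2] NOT true = false
[2.3] false → false (antecedent false ⇒ implication holds) = true
[2.4] true AND true = true
[2] true AND false AND true AND true = false
[root] false OR false = false
Overall: false → refused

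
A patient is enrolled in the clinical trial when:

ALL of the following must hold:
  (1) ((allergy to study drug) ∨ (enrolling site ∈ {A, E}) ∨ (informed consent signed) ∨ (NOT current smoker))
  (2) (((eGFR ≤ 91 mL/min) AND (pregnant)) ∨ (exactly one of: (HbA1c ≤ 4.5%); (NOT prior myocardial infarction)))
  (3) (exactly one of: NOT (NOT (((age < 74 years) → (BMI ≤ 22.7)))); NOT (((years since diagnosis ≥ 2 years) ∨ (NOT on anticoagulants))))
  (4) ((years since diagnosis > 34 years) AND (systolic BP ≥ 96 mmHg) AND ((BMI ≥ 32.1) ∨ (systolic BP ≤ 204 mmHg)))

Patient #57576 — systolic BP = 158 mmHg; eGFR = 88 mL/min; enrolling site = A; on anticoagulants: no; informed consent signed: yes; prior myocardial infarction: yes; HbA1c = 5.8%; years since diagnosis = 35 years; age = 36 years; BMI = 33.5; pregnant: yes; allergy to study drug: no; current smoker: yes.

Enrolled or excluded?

Atomic conditions:
  allergy to study drug: no → false
  enrolling site ∈ {A, E}: A is in the set → true
  informed consent signed: yes → true
  NOT current smoker: yes → false
  eGFR ≤ 91 mL/min: 88 ≤ 91 is true
  pregnant: yes → true
  HbA1c ≤ 4.5%: 5.8 ≤ 4.5 is false
  NOT prior myocardial infarction: yes → false
  age < 74 years: 36 < 74 is true
  BMI ≤ 22.7: 33.5 ≤ 22.7 is false
  years since diagnosis ≥ 2 years: 35 ≥ 2 is true
  NOT on anticoagulants: no → true
  years since diagnosis > 34 years: 35 > 34 is true
  systolic BP ≥ 96 mmHg: 158 ≥ 96 is true
  BMI ≥ 32.1: 33.5 ≥ 32.1 is true
  systolic BP ≤ 204 mmHg: 158 ≤ 204 is true
Combine:
[1] false OR true OR true OR false = true
[2.1] true AND true = true
[2.2] exactly-one(false, false) = false
[2] true OR false = true
[3.1.1.1] true → false = false
[3.1.1] NOT false = true
[3.1] NOT true = false
[3.2.1] true OR true = true
[3.2] NOT true = false
[3] exactly-one(false, false) = false
[4.3] true OR true = true
[4] true AND true AND true = true
[root] true AND true AND false AND true = false
Overall: false → excluded

Excluded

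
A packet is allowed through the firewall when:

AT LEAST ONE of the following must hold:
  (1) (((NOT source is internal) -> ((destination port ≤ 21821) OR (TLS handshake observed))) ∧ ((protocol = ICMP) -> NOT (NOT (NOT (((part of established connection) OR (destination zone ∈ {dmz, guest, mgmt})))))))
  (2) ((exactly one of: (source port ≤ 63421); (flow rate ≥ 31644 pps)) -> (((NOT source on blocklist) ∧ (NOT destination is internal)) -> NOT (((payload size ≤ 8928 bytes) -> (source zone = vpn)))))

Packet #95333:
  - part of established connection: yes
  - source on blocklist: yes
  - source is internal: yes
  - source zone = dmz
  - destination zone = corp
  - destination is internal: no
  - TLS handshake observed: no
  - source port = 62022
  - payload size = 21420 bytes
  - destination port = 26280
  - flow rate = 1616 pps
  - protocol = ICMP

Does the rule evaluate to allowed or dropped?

Allowed

Atomic conditions:
  NOT source is internal: yes → false
  destination port ≤ 21821: 26280 ≤ 21821 is false
  TLS handshake observed: no → false
  protocol = ICMP: ICMP == ICMP is true
  part of established connection: yes → true
  destination zone ∈ {dmz, guest, mgmt}: corp is not in the set → false
  source port ≤ 63421: 62022 ≤ 63421 is true
  flow rate ≥ 31644 pps: 1616 ≥ 31644 is false
  NOT source on blocklist: yes → false
  NOT destination is internal: no → true
  payload size ≤ 8928 bytes: 21420 ≤ 8928 is false
  source zone = vpn: dmz == vpn is false
Combine:
[1.1.2] false OR false = false
[1.1] false → false (antecedent false ⇒ implication holds) = true
[1.2.2.1.1.1] true OR false = true
[1.2.2.1.1] NOT true = false
[1.2.2.1] NOT false = true
[1.2.2] NOT true = false
[1.2] true → false = false
[1] true AND false = false
[2.1] exactly-one(true, false) = true
[2.2.1] false AND true = false
[2.2.2.1] false → false (antecedent false ⇒ implication holds) = true
[2.2.2] NOT true = false
[2.2] false → false (antecedent false ⇒ implication holds) = true
[2] true → true = true
[root] false OR true = true
Overall: true → allowed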